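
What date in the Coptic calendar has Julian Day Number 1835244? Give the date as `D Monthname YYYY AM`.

JDN 1835244 is 17 August 312 in the proleptic Gregorian calendar.
In the Coptic calendar that day is 23 Mesori 28 AM.

23 Mesori 28 AM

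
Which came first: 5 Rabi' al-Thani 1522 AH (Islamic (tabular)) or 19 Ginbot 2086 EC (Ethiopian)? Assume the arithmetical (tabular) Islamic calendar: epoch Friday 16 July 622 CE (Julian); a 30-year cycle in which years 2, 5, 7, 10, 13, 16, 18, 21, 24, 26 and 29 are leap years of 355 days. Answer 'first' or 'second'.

second

The two dates have Julian Day Numbers 2487525 and 2486025 respectively.
Since 2486025 < 2487525, the second date comes first.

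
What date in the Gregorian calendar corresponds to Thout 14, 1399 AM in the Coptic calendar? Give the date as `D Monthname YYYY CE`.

Both dates share Julian Day Number 2335662; in the Gregorian calendar that is 21 September 1682 CE.

21 September 1682 CE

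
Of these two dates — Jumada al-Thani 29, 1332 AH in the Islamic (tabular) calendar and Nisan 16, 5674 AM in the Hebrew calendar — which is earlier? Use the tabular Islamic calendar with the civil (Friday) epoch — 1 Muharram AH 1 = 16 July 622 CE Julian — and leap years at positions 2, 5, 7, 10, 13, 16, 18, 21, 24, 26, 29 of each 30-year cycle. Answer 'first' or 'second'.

second

The two dates have Julian Day Numbers 2420278 and 2420235 respectively.
Since 2420235 < 2420278, the second date comes first.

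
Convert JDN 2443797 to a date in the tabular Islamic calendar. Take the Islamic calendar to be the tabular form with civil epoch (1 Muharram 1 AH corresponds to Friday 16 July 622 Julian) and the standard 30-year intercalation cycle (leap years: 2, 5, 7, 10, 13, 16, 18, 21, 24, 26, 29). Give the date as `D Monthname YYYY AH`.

13 Dhu al-Qa'dah 1398 AH

JDN 2443797 is 15 October 1978 in the Gregorian calendar.
In the tabular Islamic calendar that day is 13 Dhu al-Qa'dah 1398 AH.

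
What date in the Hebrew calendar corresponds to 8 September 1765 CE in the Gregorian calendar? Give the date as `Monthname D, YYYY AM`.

Both dates share Julian Day Number 2365964; in the Hebrew calendar that is 22 Elul 5525 AM.

Elul 22, 5525 AM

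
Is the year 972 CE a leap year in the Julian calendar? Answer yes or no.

972 mod 4 = 0, so it is a leap year in the Julian calendar.

yes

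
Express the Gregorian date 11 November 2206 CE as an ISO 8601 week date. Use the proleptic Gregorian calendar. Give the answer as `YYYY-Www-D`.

The weekday is Tuesday (ISO weekday 2).
That Tuesday belongs to ISO week 46 of ISO year 2206.

2206-W46-2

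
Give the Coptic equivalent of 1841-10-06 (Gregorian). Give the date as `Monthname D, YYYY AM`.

Thout 27, 1558 AM

Julian Day Number of the source date = 2393750.
Converting JDN 2393750 to the Coptic calendar gives 27 Thout 1558 AM.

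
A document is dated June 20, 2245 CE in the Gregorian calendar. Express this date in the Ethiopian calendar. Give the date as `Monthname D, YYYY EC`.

Sene 11, 2237 EC

Both dates share Julian Day Number 2541200; in the Ethiopian calendar that is 11 Sene 2237 EC.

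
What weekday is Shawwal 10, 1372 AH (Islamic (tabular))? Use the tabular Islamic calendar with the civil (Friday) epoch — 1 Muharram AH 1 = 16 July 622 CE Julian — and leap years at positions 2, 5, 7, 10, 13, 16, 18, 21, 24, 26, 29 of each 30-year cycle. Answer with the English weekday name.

Tuesday

Equivalently 23 June 1953 Gregorian, JDN 2434552.
Since JDN mod 7 = 1 (0 = Monday), the day is Tuesday.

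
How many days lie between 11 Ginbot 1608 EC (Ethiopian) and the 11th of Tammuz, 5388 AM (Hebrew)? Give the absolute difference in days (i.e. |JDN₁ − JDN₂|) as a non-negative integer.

4440

JDN of the first date = 2311428.
JDN of the second date = 2315868.
|2315868 − 2311428| = 4440.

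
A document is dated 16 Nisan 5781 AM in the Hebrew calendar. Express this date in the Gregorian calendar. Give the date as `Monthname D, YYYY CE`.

Julian Day Number of the source date = 2459303.
Converting JDN 2459303 to the Gregorian calendar gives 29 March 2021 CE.

March 29, 2021 CE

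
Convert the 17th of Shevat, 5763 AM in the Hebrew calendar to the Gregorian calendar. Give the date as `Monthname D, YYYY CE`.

January 20, 2003 CE

Julian Day Number of the source date = 2452660.
Converting JDN 2452660 to the Gregorian calendar gives 20 January 2003 CE.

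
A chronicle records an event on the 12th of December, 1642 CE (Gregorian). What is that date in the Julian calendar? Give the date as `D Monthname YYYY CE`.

2 December 1642 CE

For dates in this range the Gregorian date is 10 days ahead of the Julian.
12 December 1642 Gregorian − 10 days → 2 December 1642 Julian.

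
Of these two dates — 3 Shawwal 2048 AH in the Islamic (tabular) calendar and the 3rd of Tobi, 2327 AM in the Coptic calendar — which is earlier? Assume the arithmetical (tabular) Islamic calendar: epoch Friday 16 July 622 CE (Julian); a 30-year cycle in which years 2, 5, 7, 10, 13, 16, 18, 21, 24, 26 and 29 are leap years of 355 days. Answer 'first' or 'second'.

Converting both to JDN: 2674097 vs 2674723; the smaller is the first.

first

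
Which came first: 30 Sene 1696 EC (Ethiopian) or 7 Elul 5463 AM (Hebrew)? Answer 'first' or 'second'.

second

Converting both to JDN: 2343619 vs 2343298; the smaller is the second.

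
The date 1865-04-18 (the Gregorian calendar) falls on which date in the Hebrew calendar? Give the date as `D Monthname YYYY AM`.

Julian Day Number of the source date = 2402345.
Converting JDN 2402345 to the Hebrew calendar gives 22 Nisan 5625 AM.

22 Nisan 5625 AM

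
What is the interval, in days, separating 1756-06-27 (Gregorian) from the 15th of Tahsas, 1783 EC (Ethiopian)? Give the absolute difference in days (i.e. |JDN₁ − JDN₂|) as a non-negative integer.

12596

JDN of the first date = 2362604.
JDN of the second date = 2375200.
|2375200 − 2362604| = 12596.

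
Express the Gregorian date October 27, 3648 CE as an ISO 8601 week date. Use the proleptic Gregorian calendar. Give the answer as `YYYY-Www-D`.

3648-W44-2

The weekday is Tuesday (ISO weekday 2).
That Tuesday belongs to ISO week 44 of ISO year 3648.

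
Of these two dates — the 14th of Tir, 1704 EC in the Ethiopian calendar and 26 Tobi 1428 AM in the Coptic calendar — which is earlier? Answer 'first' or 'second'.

first

Converting both to JDN: 2346375 vs 2346387; the smaller is the first.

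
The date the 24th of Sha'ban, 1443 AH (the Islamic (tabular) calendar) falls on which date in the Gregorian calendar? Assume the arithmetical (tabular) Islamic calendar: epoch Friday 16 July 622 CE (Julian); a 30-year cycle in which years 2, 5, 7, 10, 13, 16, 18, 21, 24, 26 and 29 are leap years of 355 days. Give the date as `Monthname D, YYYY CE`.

March 28, 2022 CE

Julian Day Number of the source date = 2459667.
Converting JDN 2459667 to the Gregorian calendar gives 28 March 2022 CE.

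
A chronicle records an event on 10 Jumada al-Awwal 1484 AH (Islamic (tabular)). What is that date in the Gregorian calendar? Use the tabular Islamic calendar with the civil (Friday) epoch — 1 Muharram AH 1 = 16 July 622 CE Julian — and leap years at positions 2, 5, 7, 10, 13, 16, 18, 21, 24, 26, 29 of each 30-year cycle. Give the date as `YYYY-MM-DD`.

Julian Day Number of the source date = 2474093.
Converting JDN 2474093 to the Gregorian calendar gives 25 September 2061 CE.

2061-09-25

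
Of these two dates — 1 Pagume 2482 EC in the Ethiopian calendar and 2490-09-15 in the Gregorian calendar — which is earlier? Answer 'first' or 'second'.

first

The two dates have Julian Day Numbers 2630766 and 2630772 respectively.
Since 2630766 < 2630772, the first date comes first.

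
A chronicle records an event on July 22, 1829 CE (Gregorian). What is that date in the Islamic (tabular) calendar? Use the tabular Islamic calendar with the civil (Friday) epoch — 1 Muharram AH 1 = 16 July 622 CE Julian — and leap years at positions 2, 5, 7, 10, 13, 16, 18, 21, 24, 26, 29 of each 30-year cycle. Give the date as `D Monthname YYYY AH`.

Julian Day Number of the source date = 2389291.
Converting JDN 2389291 to the tabular Islamic calendar gives 20 Muharram 1245 AH.

20 Muharram 1245 AH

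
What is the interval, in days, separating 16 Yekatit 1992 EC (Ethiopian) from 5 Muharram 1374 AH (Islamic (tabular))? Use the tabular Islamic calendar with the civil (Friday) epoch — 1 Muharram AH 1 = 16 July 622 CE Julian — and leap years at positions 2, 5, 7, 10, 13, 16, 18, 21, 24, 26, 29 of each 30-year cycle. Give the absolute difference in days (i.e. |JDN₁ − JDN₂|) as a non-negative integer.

16610

First date → JDN 2451599; second date → JDN 2434989.
The interval is |2451599 − 2434989| = 16610 days.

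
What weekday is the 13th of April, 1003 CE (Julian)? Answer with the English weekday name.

Tuesday

In the proleptic Gregorian calendar this is 19 April 1003 (JDN 2087506).
JDN 2087506 mod 7 = 1, and JDN 0 was a Monday, so this is a Tuesday.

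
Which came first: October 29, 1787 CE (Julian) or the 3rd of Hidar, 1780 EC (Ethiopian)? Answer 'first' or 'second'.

First date → JDN 2374061; second date → JDN 2374063.
JDN 2374061 < JDN 2374063, so the first date is earlier.

first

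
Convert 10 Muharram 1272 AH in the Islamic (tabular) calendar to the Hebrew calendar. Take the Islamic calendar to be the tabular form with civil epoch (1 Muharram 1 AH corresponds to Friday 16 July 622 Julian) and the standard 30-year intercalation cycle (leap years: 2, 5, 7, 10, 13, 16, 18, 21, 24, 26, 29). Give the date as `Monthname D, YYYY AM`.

Tishrei 10, 5616 AM

Julian Day Number of the source date = 2398849.
Converting JDN 2398849 to the Hebrew calendar gives 10 Tishrei 5616 AM.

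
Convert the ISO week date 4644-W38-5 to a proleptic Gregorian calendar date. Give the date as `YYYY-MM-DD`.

4644-09-20

ISO week 1 of 4644 is the week containing the first Thursday of 4644.
Week 38, day 5 (Friday) lands on 4644-09-20.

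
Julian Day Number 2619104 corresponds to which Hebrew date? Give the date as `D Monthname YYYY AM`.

27 Tishrei 6219 AM

JDN 2619104 is 5 October 2458 in the Gregorian calendar.
In the Hebrew calendar that day is 27 Tishrei 6219 AM.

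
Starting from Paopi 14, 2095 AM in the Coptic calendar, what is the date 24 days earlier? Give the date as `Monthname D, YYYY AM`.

The starting date is JDN 2589906; 2589906 − 24 = 2589882.
JDN 2589882 corresponds to Thout 20, 2095 AM.

Thout 20, 2095 AM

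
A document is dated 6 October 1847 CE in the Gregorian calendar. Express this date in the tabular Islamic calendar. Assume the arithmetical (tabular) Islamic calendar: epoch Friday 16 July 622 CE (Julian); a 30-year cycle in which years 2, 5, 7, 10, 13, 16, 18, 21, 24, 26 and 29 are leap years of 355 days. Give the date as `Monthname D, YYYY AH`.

Julian Day Number of the source date = 2395941.
Converting JDN 2395941 to the tabular Islamic calendar gives 25 Shawwal 1263 AH.

Shawwal 25, 1263 AH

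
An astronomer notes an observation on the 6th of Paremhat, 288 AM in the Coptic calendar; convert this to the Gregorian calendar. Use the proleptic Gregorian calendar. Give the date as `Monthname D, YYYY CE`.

March 4, 572 CE

Both dates share Julian Day Number 1930042; in the Gregorian calendar that is 4 March 572 CE.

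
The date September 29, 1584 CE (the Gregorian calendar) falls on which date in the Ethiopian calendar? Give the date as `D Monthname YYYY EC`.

Julian Day Number of the source date = 2299876.
Converting JDN 2299876 to the Ethiopian calendar gives 22 Meskerem 1577 EC.

22 Meskerem 1577 EC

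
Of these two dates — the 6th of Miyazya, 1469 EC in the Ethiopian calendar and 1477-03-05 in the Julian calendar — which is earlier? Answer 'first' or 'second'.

The two dates have Julian Day Numbers 2260623 and 2260596 respectively.
Since 2260596 < 2260623, the second date comes first.

second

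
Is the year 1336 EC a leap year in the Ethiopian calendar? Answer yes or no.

no

1336 mod 4 = 0; in the Ethiopian calendar a year is leap when year mod 4 = 3, so it is a common year.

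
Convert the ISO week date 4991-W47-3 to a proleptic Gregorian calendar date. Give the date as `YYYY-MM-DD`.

4991-11-23

ISO week 1 of 4991 is the week containing the first Thursday of 4991.
Week 47, day 3 (Wednesday) lands on 4991-11-23.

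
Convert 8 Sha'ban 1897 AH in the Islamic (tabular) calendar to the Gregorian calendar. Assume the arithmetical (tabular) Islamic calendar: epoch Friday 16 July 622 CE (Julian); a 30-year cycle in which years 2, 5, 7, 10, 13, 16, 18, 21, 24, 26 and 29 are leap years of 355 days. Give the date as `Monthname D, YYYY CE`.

Julian Day Number of the source date = 2620533.
Converting JDN 2620533 to the Gregorian calendar gives 3 September 2462 CE.

September 3, 2462 CE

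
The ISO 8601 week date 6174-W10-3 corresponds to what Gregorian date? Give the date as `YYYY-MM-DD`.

ISO week 1 of 6174 is the week containing the first Thursday of 6174.
Week 10, day 3 (Wednesday) lands on 6174-03-09.

6174-03-09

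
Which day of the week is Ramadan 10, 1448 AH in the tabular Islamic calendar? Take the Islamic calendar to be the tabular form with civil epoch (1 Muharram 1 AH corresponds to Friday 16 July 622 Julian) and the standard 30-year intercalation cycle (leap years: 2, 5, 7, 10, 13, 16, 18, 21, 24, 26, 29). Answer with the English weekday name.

Equivalently 17 February 2027 Gregorian, JDN 2461454.
2461454 ≡ 2 (mod 7); counting from Monday = 0 gives Wednesday.

Wednesday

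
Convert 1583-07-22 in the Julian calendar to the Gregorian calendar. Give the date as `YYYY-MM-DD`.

At this point the Julian calendar is 10 days behind the Gregorian.
22 July 1583 Julian + 10 days → 1 August 1583 Gregorian.

1583-08-01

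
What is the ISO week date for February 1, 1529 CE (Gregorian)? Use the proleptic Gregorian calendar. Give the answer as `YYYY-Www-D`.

1529-W05-5

The weekday is Friday (ISO weekday 5).
That Friday belongs to ISO week 5 of ISO year 1529.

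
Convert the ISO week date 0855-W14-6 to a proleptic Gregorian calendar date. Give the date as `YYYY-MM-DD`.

ISO week 1 of 855 is the week containing the first Thursday of 855.
Week 14, day 6 (Saturday) lands on 0855-04-10.

0855-04-10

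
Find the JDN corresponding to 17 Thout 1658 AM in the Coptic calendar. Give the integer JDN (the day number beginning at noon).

2430265

Equivalently 27 September 1941 (Gregorian).
JDN 2299161 is 15 October 1582 CE (Gregorian); the target day is +131104 days from there, so JDN = 2430265.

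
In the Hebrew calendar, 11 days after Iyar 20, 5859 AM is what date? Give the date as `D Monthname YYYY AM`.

Counting 11 days forward from JDN 2487834 reaches JDN 2487845, which is 2 Sivan 5859 AM.

2 Sivan 5859 AM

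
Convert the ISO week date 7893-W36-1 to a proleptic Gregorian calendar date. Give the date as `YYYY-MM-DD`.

7893-09-04

ISO week 1 of 7893 is the week containing the first Thursday of 7893.
Week 36, day 1 (Monday) lands on 7893-09-04.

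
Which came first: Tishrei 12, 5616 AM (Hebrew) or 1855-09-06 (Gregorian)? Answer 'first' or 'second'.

second

First date → JDN 2398851; second date → JDN 2398833.
JDN 2398833 < JDN 2398851, so the second date is earlier.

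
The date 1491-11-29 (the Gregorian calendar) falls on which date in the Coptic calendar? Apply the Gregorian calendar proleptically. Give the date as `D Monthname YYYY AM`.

23 Hathor 1208 AM

Julian Day Number of the source date = 2265969.
Converting JDN 2265969 to the Coptic calendar gives 23 Hathor 1208 AM.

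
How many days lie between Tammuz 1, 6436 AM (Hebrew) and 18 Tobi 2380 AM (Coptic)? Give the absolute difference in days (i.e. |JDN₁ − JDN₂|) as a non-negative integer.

First date → JDN 2698634; second date → JDN 2694097.
The interval is |2698634 − 2694097| = 4537 days.

4537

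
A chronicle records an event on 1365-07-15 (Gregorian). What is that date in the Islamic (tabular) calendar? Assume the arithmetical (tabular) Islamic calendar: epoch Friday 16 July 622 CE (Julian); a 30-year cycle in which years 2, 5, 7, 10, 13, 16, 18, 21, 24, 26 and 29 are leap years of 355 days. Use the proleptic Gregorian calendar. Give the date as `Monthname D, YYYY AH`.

Shawwal 17, 766 AH

Both dates share Julian Day Number 2219812; in the tabular Islamic calendar that is 17 Shawwal 766 AH.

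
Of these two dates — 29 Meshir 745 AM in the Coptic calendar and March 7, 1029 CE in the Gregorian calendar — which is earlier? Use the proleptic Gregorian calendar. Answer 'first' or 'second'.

first

The two dates have Julian Day Numbers 2096954 and 2096960 respectively.
Since 2096954 < 2096960, the first date comes first.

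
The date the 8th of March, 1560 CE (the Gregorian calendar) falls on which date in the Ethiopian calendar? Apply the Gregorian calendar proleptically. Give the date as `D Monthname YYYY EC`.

Julian Day Number of the source date = 2290905.
Converting JDN 2290905 to the Ethiopian calendar gives 2 Megabit 1552 EC.

2 Megabit 1552 EC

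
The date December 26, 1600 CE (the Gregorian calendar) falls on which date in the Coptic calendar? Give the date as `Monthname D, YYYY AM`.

Both dates share Julian Day Number 2305808; in the Coptic calendar that is 20 Koiak 1317 AM.

Koiak 20, 1317 AM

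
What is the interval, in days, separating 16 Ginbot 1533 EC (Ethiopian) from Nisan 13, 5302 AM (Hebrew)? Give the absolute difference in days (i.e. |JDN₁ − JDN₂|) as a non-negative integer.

323

First date → JDN 2284039; second date → JDN 2284362.
The interval is |2284039 − 2284362| = 323 days.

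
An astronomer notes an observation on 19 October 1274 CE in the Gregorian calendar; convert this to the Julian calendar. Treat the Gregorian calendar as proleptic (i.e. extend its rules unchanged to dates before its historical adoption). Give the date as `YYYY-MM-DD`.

For dates in this range the Gregorian date is 7 days ahead of the Julian.
19 October 1274 Gregorian − 7 days → 12 October 1274 Julian.

1274-10-12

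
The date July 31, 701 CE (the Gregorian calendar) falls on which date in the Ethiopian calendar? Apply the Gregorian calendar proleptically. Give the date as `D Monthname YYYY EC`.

3 Nehase 693 EC

Both dates share Julian Day Number 1977306; in the Ethiopian calendar that is 3 Nehase 693 EC.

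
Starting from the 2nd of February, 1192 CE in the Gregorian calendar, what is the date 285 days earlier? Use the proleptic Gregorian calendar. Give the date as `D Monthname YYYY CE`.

23 April 1191 CE

Counting 285 days back from JDN 2156461 reaches JDN 2156176, which is 23 April 1191 CE.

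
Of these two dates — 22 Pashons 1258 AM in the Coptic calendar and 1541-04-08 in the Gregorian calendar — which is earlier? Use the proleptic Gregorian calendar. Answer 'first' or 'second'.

First date → JDN 2284410; second date → JDN 2283996.
JDN 2283996 < JDN 2284410, so the second date is earlier.

second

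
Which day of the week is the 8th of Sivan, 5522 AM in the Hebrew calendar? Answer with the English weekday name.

This is JDN 2364767 (30 May 1762 Gregorian).
2364767 ≡ 6 (mod 7); counting from Monday = 0 gives Sunday.

Sunday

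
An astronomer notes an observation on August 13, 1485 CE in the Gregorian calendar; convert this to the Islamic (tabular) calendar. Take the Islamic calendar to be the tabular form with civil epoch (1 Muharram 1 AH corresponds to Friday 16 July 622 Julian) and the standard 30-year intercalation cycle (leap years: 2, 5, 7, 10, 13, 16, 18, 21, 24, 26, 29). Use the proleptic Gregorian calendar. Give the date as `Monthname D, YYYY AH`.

Julian Day Number of the source date = 2263670.
Converting JDN 2263670 to the tabular Islamic calendar gives 22 Rajab 890 AH.

Rajab 22, 890 AH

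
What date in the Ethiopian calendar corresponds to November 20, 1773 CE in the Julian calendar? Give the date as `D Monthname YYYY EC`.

24 Hidar 1766 EC

Both dates share Julian Day Number 2368970; in the Ethiopian calendar that is 24 Hidar 1766 EC.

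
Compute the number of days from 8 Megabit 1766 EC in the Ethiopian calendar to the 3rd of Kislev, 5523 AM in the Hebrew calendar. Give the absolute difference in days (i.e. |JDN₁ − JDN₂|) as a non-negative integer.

JDN of the first date = 2369074.
JDN of the second date = 2364940.
|2364940 − 2369074| = 4134.

4134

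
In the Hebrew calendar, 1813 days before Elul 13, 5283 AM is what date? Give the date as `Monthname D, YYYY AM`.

Tishrei 1, 5279 AM

JDN of Elul 13, 5283 AM = 2277569.
2277569 − 1813 = 2275756.
JDN 2275756 in the Hebrew calendar is Tishrei 1, 5279 AM.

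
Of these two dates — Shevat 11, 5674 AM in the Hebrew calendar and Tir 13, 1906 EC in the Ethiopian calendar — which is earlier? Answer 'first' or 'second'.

second

The two dates have Julian Day Numbers 2420171 and 2420154 respectively.
Since 2420154 < 2420171, the second date comes first.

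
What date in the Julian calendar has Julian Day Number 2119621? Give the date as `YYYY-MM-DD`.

The proleptic Gregorian equivalent of JDN 2119621 is 23 March 1091.
In the Julian calendar that day is 1091-03-17.

1091-03-17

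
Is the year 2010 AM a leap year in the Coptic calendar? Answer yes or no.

no

2010 mod 4 = 2; in the Coptic calendar a year is leap when year mod 4 = 3, so it is a common year.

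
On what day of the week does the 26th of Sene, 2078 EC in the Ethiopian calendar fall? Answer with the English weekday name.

Wednesday

Equivalently 3 July 2086 Gregorian, JDN 2483140.
Since JDN mod 7 = 2 (0 = Monday), the day is Wednesday.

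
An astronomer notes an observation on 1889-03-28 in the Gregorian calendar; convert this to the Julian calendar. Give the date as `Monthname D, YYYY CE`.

The Julian–Gregorian offset here is 12 days (Julian trailing).
28 March 1889 Gregorian − 12 days → 16 March 1889 Julian.

March 16, 1889 CE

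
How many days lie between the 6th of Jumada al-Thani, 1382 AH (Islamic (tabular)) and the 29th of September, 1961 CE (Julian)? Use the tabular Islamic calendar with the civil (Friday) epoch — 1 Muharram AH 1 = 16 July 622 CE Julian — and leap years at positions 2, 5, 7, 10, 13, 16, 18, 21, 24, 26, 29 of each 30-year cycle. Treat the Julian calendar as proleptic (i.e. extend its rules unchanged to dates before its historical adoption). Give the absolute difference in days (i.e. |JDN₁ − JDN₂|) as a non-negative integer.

388

First date → JDN 2437973; second date → JDN 2437585.
The interval is |2437973 − 2437585| = 388 days.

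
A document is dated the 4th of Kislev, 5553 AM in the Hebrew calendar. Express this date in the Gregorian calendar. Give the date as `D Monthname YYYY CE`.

19 November 1792 CE

Julian Day Number of the source date = 2375898.
Converting JDN 2375898 to the Gregorian calendar gives 19 November 1792 CE.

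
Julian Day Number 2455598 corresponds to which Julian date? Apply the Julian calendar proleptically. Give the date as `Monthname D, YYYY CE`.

JDN 2455598 is 5 February 2011 in the Gregorian calendar.
In the Julian calendar that day is January 23, 2011 CE.

January 23, 2011 CE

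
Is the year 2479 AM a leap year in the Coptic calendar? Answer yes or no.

yes

2479 mod 4 = 3; in the Coptic calendar a year is leap when year mod 4 = 3, so it is a leap year.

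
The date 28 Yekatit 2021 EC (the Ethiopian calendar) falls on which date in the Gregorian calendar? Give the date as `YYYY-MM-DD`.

2029-03-07

Both dates share Julian Day Number 2462203; in the Gregorian calendar that is 7 March 2029 CE.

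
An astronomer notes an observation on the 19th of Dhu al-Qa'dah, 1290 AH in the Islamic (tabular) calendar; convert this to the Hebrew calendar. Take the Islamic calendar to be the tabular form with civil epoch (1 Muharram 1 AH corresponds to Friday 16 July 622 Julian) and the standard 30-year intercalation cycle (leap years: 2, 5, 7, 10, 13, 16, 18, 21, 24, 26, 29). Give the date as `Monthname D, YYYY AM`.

Tevet 19, 5634 AM

Julian Day Number of the source date = 2405532.
Converting JDN 2405532 to the Hebrew calendar gives 19 Tevet 5634 AM.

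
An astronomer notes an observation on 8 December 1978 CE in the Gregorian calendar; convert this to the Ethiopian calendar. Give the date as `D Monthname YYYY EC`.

Both dates share Julian Day Number 2443851; in the Ethiopian calendar that is 29 Hidar 1971 EC.

29 Hidar 1971 EC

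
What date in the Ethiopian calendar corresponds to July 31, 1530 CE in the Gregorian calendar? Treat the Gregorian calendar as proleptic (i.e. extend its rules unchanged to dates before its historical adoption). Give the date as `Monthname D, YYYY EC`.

Julian Day Number of the source date = 2280092.
Converting JDN 2280092 to the Ethiopian calendar gives 27 Hamle 1522 EC.

Hamle 27, 1522 EC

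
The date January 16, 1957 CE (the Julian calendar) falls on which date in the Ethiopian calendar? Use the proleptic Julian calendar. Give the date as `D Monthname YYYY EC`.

21 Tir 1949 EC

Julian Day Number of the source date = 2435868.
Converting JDN 2435868 to the Ethiopian calendar gives 21 Tir 1949 EC.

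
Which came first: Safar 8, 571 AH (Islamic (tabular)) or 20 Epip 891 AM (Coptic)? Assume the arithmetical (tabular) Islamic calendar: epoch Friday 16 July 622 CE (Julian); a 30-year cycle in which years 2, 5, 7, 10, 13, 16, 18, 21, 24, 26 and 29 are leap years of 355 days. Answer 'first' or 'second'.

Converting both to JDN: 2150466 vs 2150421; the smaller is the second.

second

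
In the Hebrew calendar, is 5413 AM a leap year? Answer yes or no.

yes

Hebrew year 5413 is year 17 of its 19-year Metonic cycle; leap years are at positions 3, 6, 8, 11, 14, 17, 19, so it is a leap year (13 months).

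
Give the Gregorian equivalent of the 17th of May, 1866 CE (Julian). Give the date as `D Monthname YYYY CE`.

For dates in this range the Gregorian date is 12 days ahead of the Julian.
17 May 1866 Julian + 12 days → 29 May 1866 Gregorian.

29 May 1866 CE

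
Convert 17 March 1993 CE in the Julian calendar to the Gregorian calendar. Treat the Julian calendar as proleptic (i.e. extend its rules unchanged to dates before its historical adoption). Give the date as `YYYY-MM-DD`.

1993-03-30

At this point the Julian calendar is 13 days behind the Gregorian.
17 March 1993 Julian + 13 days → 30 March 1993 Gregorian.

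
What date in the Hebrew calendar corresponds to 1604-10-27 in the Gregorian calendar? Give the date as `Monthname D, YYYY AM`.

Both dates share Julian Day Number 2307209; in the Hebrew calendar that is 3 Cheshvan 5365 AM.

Cheshvan 3, 5365 AM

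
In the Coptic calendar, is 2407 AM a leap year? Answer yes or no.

2407 mod 4 = 3; in the Coptic calendar a year is leap when year mod 4 = 3, so it is a leap year.

yes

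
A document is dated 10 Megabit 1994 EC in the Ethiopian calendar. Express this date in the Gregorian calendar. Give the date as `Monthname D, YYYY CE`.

March 19, 2002 CE

Julian Day Number of the source date = 2452353.
Converting JDN 2452353 to the Gregorian calendar gives 19 March 2002 CE.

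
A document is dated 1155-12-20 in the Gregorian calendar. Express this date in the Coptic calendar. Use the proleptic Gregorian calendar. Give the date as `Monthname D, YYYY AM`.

Julian Day Number of the source date = 2143268.
Converting JDN 2143268 to the Coptic calendar gives 16 Koiak 872 AM.

Koiak 16, 872 AM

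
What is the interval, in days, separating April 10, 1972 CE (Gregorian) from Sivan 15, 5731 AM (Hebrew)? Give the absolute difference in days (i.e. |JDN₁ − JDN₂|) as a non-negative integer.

307

First date → JDN 2441418; second date → JDN 2441111.
The interval is |2441418 − 2441111| = 307 days.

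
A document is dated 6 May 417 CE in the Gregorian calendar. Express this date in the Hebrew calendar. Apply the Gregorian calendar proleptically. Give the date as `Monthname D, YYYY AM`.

Both dates share Julian Day Number 1873492; in the Hebrew calendar that is 2 Sivan 4177 AM.

Sivan 2, 4177 AM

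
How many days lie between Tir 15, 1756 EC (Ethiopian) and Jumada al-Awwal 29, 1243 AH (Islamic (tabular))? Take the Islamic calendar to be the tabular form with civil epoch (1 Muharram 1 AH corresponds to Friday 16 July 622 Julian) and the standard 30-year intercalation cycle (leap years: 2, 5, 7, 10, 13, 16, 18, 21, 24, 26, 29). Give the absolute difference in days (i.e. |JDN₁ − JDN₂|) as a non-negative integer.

JDN of the first date = 2365369.
JDN of the second date = 2388709.
|2388709 − 2365369| = 23340.

23340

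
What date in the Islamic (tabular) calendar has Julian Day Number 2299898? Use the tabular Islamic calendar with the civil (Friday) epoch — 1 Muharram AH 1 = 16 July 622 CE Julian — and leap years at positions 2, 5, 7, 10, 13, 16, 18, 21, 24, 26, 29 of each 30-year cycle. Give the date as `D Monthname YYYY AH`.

JDN 2299898 is 21 October 1584 in the Gregorian calendar.
In the tabular Islamic calendar that day is 16 Shawwal 992 AH.

16 Shawwal 992 AH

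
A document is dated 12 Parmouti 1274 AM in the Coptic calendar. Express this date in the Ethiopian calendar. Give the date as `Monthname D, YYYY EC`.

Both dates share Julian Day Number 2290214; in the Ethiopian calendar that is 12 Miyazya 1550 EC.

Miyazya 12, 1550 EC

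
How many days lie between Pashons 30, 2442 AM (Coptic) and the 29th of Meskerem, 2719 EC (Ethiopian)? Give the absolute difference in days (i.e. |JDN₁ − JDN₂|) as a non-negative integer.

124

JDN of the first date = 2716874.
JDN of the second date = 2716998.
|2716998 − 2716874| = 124.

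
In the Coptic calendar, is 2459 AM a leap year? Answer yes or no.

yes

2459 mod 4 = 3; in the Coptic calendar a year is leap when year mod 4 = 3, so it is a leap year.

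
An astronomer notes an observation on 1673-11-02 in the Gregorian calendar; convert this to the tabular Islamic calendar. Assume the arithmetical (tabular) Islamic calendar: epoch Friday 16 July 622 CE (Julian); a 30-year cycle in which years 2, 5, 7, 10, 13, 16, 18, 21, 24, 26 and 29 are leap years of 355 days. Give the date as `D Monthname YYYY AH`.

22 Rajab 1084 AH

Julian Day Number of the source date = 2332417.
Converting JDN 2332417 to the tabular Islamic calendar gives 22 Rajab 1084 AH.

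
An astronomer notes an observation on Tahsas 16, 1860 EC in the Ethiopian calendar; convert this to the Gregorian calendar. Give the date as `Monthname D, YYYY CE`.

December 25, 1867 CE

Both dates share Julian Day Number 2403326; in the Gregorian calendar that is 25 December 1867 CE.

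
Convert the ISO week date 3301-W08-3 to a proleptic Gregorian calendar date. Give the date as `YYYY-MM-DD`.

3301-02-23

ISO week 1 of 3301 is the week containing the first Thursday of 3301.
Week 8, day 3 (Wednesday) lands on 3301-02-23.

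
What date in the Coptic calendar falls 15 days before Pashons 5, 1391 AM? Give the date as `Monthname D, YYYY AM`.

Parmouti 20, 1391 AM

JDN of Pashons 5, 1391 AM = 2332971.
2332971 − 15 = 2332956.
JDN 2332956 in the Coptic calendar is Parmouti 20, 1391 AM.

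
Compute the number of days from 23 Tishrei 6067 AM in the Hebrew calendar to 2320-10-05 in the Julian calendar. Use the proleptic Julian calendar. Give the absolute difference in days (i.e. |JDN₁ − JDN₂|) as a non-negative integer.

First date → JDN 2563583; second date → JDN 2568716.
The interval is |2563583 − 2568716| = 5133 days.

5133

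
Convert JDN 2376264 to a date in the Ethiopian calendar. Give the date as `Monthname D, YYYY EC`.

Hidar 13, 1786 EC

JDN 2376264 is 20 November 1793 in the Gregorian calendar.
In the Ethiopian calendar that day is Hidar 13, 1786 EC.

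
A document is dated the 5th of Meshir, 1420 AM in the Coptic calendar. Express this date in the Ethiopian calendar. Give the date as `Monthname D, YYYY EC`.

The source date corresponds to 11 February 1704 in the Gregorian calendar (JDN 2343474).
That day falls on 5 Yekatit 1696 EC in the Ethiopian calendar.

Yekatit 5, 1696 EC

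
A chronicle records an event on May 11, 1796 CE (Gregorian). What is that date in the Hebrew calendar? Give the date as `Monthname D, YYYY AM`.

Julian Day Number of the source date = 2377167.
Converting JDN 2377167 to the Hebrew calendar gives 3 Iyar 5556 AM.

Iyar 3, 5556 AM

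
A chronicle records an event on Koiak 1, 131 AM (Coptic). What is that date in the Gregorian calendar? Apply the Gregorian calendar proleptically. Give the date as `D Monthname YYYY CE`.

28 November 414 CE

Julian Day Number of the source date = 1872602.
Converting JDN 1872602 to the Gregorian calendar gives 28 November 414 CE.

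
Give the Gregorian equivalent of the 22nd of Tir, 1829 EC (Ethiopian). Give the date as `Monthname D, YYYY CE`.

Both dates share Julian Day Number 2392039; in the Gregorian calendar that is 29 January 1837 CE.

January 29, 1837 CE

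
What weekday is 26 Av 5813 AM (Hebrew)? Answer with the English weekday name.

Sunday

In the Gregorian calendar this is 10 August 2053 (JDN 2471125).
Since JDN mod 7 = 6 (0 = Monday), the day is Sunday.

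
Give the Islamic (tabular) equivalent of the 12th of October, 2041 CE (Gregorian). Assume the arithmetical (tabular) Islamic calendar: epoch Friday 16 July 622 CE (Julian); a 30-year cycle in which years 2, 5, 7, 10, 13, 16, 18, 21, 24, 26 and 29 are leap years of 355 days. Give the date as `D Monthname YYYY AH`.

Julian Day Number of the source date = 2466805.
Converting JDN 2466805 to the tabular Islamic calendar gives 16 Shawwal 1463 AH.

16 Shawwal 1463 AH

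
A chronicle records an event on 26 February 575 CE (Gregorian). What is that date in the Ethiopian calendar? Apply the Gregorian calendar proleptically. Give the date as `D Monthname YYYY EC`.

Julian Day Number of the source date = 1931131.
Converting JDN 1931131 to the Ethiopian calendar gives 30 Yekatit 567 EC.

30 Yekatit 567 EC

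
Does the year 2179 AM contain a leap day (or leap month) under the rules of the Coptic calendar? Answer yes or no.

yes

2179 mod 4 = 3; in the Coptic calendar a year is leap when year mod 4 = 3, so it is a leap year.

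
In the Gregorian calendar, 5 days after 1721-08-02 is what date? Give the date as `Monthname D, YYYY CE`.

August 7, 1721 CE

JDN of 1721-08-02 = 2349856.
2349856 + 5 = 2349861.
JDN 2349861 in the Gregorian calendar is August 7, 1721 CE.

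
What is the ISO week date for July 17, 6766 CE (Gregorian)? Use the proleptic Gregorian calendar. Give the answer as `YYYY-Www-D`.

6766-W28-7

The weekday is Sunday (ISO weekday 7).
That Sunday belongs to ISO week 28 of ISO year 6766.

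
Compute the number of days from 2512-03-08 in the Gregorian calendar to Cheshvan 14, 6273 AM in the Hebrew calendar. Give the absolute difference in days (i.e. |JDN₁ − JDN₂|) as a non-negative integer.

JDN of the first date = 2638616.
JDN of the second date = 2638847.
|2638847 − 2638616| = 231.

231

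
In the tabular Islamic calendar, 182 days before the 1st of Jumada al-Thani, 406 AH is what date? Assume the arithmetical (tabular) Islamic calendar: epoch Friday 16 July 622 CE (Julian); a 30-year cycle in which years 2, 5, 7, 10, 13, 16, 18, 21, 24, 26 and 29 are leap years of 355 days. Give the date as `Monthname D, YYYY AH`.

Counting 182 days back from JDN 2092106 reaches JDN 2091924, which is Dhu al-Qa'dah 26, 405 AH.

Dhu al-Qa'dah 26, 405 AH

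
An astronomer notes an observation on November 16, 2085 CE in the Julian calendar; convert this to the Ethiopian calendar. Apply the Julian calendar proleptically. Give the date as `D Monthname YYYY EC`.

Julian Day Number of the source date = 2482924.
Converting JDN 2482924 to the Ethiopian calendar gives 20 Hidar 2078 EC.

20 Hidar 2078 EC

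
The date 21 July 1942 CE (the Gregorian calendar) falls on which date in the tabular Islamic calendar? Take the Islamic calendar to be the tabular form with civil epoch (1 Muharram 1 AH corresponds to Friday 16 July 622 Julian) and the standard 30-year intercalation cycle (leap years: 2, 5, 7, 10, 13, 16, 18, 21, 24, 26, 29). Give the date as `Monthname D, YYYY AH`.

Rajab 7, 1361 AH

Both dates share Julian Day Number 2430562; in the tabular Islamic calendar that is 7 Rajab 1361 AH.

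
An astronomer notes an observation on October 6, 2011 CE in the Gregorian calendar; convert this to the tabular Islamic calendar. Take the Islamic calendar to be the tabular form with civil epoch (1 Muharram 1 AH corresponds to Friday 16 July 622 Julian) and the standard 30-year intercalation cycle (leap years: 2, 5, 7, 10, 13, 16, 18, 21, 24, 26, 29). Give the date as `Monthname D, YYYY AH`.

Julian Day Number of the source date = 2455841.
Converting JDN 2455841 to the tabular Islamic calendar gives 8 Dhu al-Qa'dah 1432 AH.

Dhu al-Qa'dah 8, 1432 AH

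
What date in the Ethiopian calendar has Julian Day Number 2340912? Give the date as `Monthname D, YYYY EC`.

Tir 30, 1689 EC

JDN 2340912 is 4 February 1697 in the Gregorian calendar.
In the Ethiopian calendar that day is Tir 30, 1689 EC.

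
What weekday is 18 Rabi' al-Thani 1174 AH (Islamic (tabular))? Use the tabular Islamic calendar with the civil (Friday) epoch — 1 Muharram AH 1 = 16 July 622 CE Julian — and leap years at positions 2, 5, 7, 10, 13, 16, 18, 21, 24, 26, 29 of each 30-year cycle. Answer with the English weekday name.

Thursday

Equivalently 27 November 1760 Gregorian, JDN 2364218.
JDN 2364218 mod 7 = 3, and JDN 0 was a Monday, so this is a Thursday.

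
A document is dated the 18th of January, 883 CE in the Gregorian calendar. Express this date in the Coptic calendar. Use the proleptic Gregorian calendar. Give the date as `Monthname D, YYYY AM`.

Both dates share Julian Day Number 2043587; in the Coptic calendar that is 19 Tobi 599 AM.

Tobi 19, 599 AM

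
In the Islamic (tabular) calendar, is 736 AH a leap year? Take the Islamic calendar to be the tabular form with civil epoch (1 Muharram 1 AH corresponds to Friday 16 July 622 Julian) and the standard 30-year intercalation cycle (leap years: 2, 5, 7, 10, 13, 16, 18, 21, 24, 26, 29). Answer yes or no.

Year 736 AH is year 16 of its 30-year cycle; leap positions are 2, 5, 7, 10, 13, 16, 18, 21, 24, 26, 29, so it is a leap year (355 days).

yes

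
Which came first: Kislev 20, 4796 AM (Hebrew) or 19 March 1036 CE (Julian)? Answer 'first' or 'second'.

First date → JDN 2099418; second date → JDN 2099535.
JDN 2099418 < JDN 2099535, so the first date is earlier.

first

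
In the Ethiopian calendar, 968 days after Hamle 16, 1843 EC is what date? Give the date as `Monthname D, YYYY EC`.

Megabit 8, 1846 EC

Counting 968 days forward from JDN 2397326 reaches JDN 2398294, which is Megabit 8, 1846 EC.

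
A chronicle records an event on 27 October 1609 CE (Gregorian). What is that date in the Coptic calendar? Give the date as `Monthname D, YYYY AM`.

Paopi 20, 1326 AM

Julian Day Number of the source date = 2309035.
Converting JDN 2309035 to the Coptic calendar gives 20 Paopi 1326 AM.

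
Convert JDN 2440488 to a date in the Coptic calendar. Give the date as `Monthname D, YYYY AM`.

JDN 2440488 is 23 September 1969 in the Gregorian calendar.
In the Coptic calendar that day is Thout 13, 1686 AM.

Thout 13, 1686 AM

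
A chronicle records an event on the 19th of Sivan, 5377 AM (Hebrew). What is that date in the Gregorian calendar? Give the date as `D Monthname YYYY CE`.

22 June 1617 CE

Julian Day Number of the source date = 2311830.
Converting JDN 2311830 to the Gregorian calendar gives 22 June 1617 CE.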